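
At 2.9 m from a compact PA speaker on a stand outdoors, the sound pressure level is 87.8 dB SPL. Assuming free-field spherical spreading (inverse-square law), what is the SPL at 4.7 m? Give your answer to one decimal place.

Inverse-square spreading gives ΔL = −20·log₁₀(d₂/d₁).
ΔL = −20·log₁₀(4.7/2.9) = -4.19 dB, so L₂ = 87.8 + (-4.19) = 83.6 dB SPL.

83.6 dB SPL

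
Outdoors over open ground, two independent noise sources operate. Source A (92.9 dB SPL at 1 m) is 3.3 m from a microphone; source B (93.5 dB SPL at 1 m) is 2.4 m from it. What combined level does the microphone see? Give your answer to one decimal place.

87.5 dB SPL

At the listener: L_A = 92.9 − 20·log₁₀(3.3) = 82.53 dB; L_B = 93.5 − 20·log₁₀(2.4) = 85.90 dB.
Combined: 10·log₁₀(10^(82.53/10)+10^(85.90/10)) = 87.5 dB SPL.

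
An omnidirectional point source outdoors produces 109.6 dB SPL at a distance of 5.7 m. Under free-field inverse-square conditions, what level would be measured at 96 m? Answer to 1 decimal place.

Inverse-square spreading gives ΔL = −20·log₁₀(d₂/d₁).
ΔL = −20·log₁₀(96/5.7) = -24.53 dB, so L₂ = 109.6 + (-24.53) = 85.1 dB SPL.

85.1 dB SPL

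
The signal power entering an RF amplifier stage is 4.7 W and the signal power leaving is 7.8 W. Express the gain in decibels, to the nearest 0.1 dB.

2.2 dB

For a power ratio, dB = 10·log₁₀(P₂/P₁).
10·log₁₀(7.8/4.7) = 10·log₁₀(1.660) = 2.2 dB.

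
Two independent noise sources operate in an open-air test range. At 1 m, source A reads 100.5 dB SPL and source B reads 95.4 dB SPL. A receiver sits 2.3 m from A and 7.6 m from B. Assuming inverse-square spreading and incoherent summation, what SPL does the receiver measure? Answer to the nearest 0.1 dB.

93.4 dB SPL

At the listener: L_A = 100.5 − 20·log₁₀(2.3) = 93.27 dB; L_B = 95.4 − 20·log₁₀(7.6) = 77.78 dB.
Combined: 10·log₁₀(10^(93.27/10)+10^(77.78/10)) = 93.4 dB SPL.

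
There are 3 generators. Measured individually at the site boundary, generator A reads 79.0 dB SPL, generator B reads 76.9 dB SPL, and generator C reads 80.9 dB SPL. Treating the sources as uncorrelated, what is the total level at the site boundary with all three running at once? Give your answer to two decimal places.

Uncorrelated sources add in intensity (power), not in dB.
L_total = 10·log₁₀(10^(79.0/10) + 10^(76.9/10) + 10^(80.9/10)) = 10·log₁₀(251400000) = 84.00 dB SPL.

84.00 dB SPL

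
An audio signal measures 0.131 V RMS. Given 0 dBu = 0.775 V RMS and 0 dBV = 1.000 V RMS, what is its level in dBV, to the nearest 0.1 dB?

-17.7 dBV

dBV = 20·log₁₀(V / 1.000 V).
20·log₁₀(0.131/1.000) = -17.7 dBV.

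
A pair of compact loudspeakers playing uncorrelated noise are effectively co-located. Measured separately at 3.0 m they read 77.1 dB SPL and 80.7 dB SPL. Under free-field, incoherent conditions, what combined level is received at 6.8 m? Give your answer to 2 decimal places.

Combined at 3.0 m: 10·log₁₀(10^(77.1/10)+10^(80.7/10)) = 82.273 dB SPL.
Then apply −20·log₁₀(6.8/3.0) = -7.108 dB → 75.17 dB SPL.

75.17 dB SPL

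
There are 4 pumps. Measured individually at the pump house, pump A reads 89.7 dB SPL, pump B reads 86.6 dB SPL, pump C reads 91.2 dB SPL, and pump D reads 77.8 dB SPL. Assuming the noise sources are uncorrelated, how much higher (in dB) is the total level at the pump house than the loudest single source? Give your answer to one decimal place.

Add the sources as powers (linear), then convert back to dB:
L_total = 10·log₁₀(10^(89.7/10) + 10^(86.6/10) + 10^(91.2/10) + 10^(77.8/10)) = 94.42 dB SPL.
Excess over the loudest (91.2 dB): 94.42 − 91.2 = 3.2 dB.

3.2 dB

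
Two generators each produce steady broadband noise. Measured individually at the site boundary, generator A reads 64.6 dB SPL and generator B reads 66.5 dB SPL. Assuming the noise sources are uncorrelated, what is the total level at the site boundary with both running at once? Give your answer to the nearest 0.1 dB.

68.7 dB SPL

Add the sources as powers (linear), then convert back to dB:
L_total = 10·log₁₀(10^(64.6/10) + 10^(66.5/10)) = 10·log₁₀(7351000) = 68.7 dB SPL.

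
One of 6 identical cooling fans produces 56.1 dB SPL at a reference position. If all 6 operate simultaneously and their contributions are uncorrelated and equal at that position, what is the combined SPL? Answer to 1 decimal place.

63.9 dB SPL

6 equal incoherent sources raise the level by 10·log₁₀(6) = 7.78 dB.
L_total = 56.1 + 7.78 = 63.9 dB SPL.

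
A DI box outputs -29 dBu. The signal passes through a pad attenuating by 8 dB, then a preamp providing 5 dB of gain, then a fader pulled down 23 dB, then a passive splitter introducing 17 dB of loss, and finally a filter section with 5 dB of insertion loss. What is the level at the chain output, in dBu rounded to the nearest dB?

-77 dBu

Gain stages sum in dB:
-29 − 8 + 5 − 23 − 17 − 5 = -77 dBu.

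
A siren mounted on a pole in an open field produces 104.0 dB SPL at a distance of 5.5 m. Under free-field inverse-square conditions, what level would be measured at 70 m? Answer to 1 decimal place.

Inverse-square spreading gives ΔL = −20·log₁₀(d₂/d₁).
ΔL = −20·log₁₀(70/5.5) = -22.09 dB, so L₂ = 104.0 + (-22.09) = 81.9 dB SPL.

81.9 dB SPL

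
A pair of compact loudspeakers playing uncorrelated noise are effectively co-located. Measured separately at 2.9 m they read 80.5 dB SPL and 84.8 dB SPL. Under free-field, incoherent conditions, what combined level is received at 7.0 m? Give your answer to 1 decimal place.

Combined at 2.9 m: 10·log₁₀(10^(80.5/10)+10^(84.8/10)) = 86.17 dB SPL.
Then apply −20·log₁₀(7.0/2.9) = -7.65 dB → 78.5 dB SPL.

78.5 dB SPL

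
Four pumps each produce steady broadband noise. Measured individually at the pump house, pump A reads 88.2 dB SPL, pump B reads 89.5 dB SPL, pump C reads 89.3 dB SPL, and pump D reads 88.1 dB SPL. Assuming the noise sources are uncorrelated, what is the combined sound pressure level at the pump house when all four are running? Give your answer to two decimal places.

94.84 dB SPL

Uncorrelated sources add in intensity (power), not in dB.
L_total = 10·log₁₀(10^(88.2/10) + 10^(89.5/10) + 10^(89.3/10) + 10^(88.1/10)) = 10·log₁₀(3049000000) = 94.84 dB SPL.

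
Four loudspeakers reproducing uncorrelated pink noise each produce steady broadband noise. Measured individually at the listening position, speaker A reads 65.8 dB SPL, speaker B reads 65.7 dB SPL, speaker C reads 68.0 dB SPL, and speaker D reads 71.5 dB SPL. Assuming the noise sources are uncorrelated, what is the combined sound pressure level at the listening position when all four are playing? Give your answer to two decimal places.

Uncorrelated sources add in intensity (power), not in dB.
L_total = 10·log₁₀(10^(65.8/10) + 10^(65.7/10) + 10^(68.0/10) + 10^(71.5/10)) = 10·log₁₀(27950000) = 74.46 dB SPL.

74.46 dB SPL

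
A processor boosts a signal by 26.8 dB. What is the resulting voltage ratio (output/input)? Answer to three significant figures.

Voltage ratio = 10^(dB/20).
10^(26.8/20) = 10^(1.340) = 21.9.

21.9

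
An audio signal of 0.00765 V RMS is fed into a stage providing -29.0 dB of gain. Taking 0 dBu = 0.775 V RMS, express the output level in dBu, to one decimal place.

-69.1 dBu

Input level: 20·log₁₀(0.00765/0.775) = -40.11 dBu.
Output: -40.11 − 29.0 = -69.1 dBu.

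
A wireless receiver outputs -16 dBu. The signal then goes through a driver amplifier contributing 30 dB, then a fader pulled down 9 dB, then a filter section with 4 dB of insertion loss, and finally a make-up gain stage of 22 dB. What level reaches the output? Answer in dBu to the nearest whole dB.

+23 dBu

Cascaded gains and losses add directly in dB.
-16 + 30 − 9 − 4 + 22 = +23 dBu.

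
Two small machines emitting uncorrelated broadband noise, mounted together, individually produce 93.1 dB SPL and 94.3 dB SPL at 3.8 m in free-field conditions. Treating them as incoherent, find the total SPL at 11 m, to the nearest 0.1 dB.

Combined at 3.8 m: 10·log₁₀(10^(93.1/10)+10^(94.3/10)) = 96.75 dB SPL.
Then apply −20·log₁₀(11/3.8) = -9.23 dB → 87.5 dB SPL.

87.5 dB SPL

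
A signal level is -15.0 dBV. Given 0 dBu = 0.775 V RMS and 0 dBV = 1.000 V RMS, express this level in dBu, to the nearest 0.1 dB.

-12.8 dBu

The offset between the scales is 20·log₁₀(0.775/1.000) = −2.214 dB.
So dBu = -15.0 + 2.214 = -12.8 dBu.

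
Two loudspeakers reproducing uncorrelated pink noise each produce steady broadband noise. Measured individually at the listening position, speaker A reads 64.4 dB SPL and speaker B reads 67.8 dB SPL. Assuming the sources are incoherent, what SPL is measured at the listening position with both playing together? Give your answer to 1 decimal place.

69.4 dB SPL

Add the sources as powers (linear), then convert back to dB:
L_total = 10·log₁₀(10^(64.4/10) + 10^(67.8/10)) = 10·log₁₀(8780000) = 69.4 dB SPL.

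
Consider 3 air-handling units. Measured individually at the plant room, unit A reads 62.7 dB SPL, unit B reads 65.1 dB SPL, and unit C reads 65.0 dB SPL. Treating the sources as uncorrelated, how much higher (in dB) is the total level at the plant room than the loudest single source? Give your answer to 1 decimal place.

4.1 dB

Add the sources as powers (linear), then convert back to dB:
L_total = 10·log₁₀(10^(62.7/10) + 10^(65.1/10) + 10^(65.0/10)) = 69.17 dB SPL.
Excess over the loudest (65.1 dB): 69.17 − 65.1 = 4.1 dB.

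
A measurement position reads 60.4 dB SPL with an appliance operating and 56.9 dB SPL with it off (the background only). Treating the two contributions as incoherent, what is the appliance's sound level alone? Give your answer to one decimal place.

Remove the background by subtracting linear intensities:
L_src = 10·log₁₀(10^(60.4/10) − 10^(56.9/10)) = 10·log₁₀(606700) = 57.8 dB SPL.

57.8 dB SPL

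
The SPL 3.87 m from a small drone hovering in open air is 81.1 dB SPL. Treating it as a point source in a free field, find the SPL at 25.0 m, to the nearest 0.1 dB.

Inverse-square spreading gives ΔL = −20·log₁₀(d₂/d₁).
ΔL = −20·log₁₀(25.0/3.87) = -16.20 dB, so L₂ = 81.1 + (-16.20) = 64.9 dB SPL.

64.9 dB SPL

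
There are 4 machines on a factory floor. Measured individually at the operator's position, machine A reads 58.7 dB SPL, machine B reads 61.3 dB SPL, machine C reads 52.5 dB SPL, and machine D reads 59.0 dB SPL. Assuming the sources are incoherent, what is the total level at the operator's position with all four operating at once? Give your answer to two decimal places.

64.86 dB SPL

Incoherent sources sum as intensities:
L_total = 10·log₁₀(10^(58.7/10) + 10^(61.3/10) + 10^(52.5/10) + 10^(59.0/10)) = 10·log₁₀(3062000) = 64.86 dB SPL.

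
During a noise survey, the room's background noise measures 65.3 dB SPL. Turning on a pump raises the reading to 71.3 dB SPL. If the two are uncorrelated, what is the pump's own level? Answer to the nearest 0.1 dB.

Remove the background by subtracting linear intensities:
L_src = 10·log₁₀(10^(71.3/10) − 10^(65.3/10)) = 10·log₁₀(10100000) = 70.0 dB SPL.

70.0 dB SPL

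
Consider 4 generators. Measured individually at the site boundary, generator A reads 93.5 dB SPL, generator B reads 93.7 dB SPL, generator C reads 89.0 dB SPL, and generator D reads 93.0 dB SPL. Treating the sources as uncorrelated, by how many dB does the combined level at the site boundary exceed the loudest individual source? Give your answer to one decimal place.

5.0 dB

Incoherent sources sum as intensities:
L_total = 10·log₁₀(10^(93.5/10) + 10^(93.7/10) + 10^(89.0/10) + 10^(93.0/10)) = 98.68 dB SPL.
Excess over the loudest (93.7 dB): 98.68 − 93.7 = 5.0 dB.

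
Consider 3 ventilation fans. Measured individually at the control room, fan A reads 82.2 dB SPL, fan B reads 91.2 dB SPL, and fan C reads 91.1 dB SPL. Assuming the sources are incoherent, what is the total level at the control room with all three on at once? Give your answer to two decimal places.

Add the sources as powers (linear), then convert back to dB:
L_total = 10·log₁₀(10^(82.2/10) + 10^(91.2/10) + 10^(91.1/10)) = 10·log₁₀(2772000000) = 94.43 dB SPL.

94.43 dB SPL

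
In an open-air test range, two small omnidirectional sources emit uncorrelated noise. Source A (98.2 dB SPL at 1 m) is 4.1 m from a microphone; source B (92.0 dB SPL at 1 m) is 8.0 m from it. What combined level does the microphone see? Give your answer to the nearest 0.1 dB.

86.2 dB SPL

At the listener: L_A = 98.2 − 20·log₁₀(4.1) = 85.94 dB; L_B = 92.0 − 20·log₁₀(8.0) = 73.94 dB.
Combined: 10·log₁₀(10^(85.94/10)+10^(73.94/10)) = 86.2 dB SPL.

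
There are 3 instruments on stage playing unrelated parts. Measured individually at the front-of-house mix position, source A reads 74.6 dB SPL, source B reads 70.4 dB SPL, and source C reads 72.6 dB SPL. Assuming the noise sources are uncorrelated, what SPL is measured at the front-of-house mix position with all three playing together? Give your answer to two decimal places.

77.63 dB SPL

Uncorrelated sources add in intensity (power), not in dB.
L_total = 10·log₁₀(10^(74.6/10) + 10^(70.4/10) + 10^(72.6/10)) = 10·log₁₀(58000000) = 77.63 dB SPL.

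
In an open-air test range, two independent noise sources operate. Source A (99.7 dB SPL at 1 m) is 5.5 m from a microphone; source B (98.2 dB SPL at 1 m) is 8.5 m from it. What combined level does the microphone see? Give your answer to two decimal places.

86.02 dB SPL

At the listener: L_A = 99.7 − 20·log₁₀(5.5) = 84.893 dB; L_B = 98.2 − 20·log₁₀(8.5) = 79.612 dB.
Combined: 10·log₁₀(10^(84.893/10)+10^(79.612/10)) = 86.02 dB SPL.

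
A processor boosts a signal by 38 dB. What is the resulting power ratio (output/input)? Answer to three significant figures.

6310

Power ratio = 10^(dB/10).
10^(38/10) = 10^(3.800) = 6310.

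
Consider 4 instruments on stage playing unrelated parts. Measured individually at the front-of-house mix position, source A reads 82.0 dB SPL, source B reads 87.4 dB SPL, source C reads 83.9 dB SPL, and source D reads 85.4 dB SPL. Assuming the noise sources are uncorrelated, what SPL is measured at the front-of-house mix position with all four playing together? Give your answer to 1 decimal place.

91.1 dB SPL

Uncorrelated sources add in intensity (power), not in dB.
L_total = 10·log₁₀(10^(82.0/10) + 10^(87.4/10) + 10^(83.9/10) + 10^(85.4/10)) = 10·log₁₀(1300000000) = 91.1 dB SPL.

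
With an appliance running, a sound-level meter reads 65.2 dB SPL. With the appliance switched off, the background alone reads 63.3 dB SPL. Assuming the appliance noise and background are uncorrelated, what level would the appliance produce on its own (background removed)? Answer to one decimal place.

60.7 dB SPL

Subtract intensities: L_src = 10·log₁₀(10^(L_total/10) − 10^(L_bg/10)).
L_src = 10·log₁₀(10^(65.2/10) − 10^(63.3/10)) = 10·log₁₀(1173000) = 60.7 dB SPL.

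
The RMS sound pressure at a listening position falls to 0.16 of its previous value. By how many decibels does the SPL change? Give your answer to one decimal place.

Sound pressure is an amplitude quantity: ΔL = 20·log₁₀(p₂/p₁).
20·log₁₀(0.16) = -15.9 dB.

-15.9 dB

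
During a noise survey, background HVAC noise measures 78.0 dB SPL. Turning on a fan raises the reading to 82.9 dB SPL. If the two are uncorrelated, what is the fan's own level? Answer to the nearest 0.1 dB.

Subtract intensities: L_src = 10·log₁₀(10^(L_total/10) − 10^(L_bg/10)).
L_src = 10·log₁₀(10^(82.9/10) − 10^(78.0/10)) = 10·log₁₀(131900000) = 81.2 dB SPL.

81.2 dB SPL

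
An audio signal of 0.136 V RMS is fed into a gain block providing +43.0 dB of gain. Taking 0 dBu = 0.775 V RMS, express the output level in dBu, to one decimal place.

Input level: 20·log₁₀(0.136/0.775) = -15.12 dBu.
Output: -15.12 + 43.0 = +27.9 dBu.

+27.9 dBu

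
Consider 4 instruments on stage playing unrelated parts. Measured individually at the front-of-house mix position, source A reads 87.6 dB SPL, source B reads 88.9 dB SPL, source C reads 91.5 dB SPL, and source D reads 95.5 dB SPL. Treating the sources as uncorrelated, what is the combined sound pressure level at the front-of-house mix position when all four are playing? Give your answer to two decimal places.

98.00 dB SPL

Incoherent sources sum as intensities:
L_total = 10·log₁₀(10^(87.6/10) + 10^(88.9/10) + 10^(91.5/10) + 10^(95.5/10)) = 10·log₁₀(6312000000) = 98.00 dB SPL.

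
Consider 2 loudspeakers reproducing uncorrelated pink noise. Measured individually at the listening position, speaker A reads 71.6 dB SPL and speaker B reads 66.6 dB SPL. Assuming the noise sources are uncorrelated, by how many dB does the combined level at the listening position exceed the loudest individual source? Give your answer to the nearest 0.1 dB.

Uncorrelated sources add in intensity (power), not in dB.
L_total = 10·log₁₀(10^(71.6/10) + 10^(66.6/10)) = 72.79 dB SPL.
Excess over the loudest (71.6 dB): 72.79 − 71.6 = 1.2 dB.

1.2 dB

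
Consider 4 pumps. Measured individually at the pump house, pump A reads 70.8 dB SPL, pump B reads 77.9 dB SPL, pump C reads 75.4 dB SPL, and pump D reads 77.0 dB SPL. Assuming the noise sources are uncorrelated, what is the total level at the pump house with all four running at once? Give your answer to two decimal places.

Add the sources as powers (linear), then convert back to dB:
L_total = 10·log₁₀(10^(70.8/10) + 10^(77.9/10) + 10^(75.4/10) + 10^(77.0/10)) = 10·log₁₀(158500000) = 82.00 dB SPL.

82.00 dB SPL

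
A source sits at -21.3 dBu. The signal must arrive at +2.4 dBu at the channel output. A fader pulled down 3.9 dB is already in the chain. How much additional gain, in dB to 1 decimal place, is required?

27.6 dB

The required make-up gain is the shortfall in the dB sum.
G = +2.4 − (-21.3) + 3.9 = 27.6 dB.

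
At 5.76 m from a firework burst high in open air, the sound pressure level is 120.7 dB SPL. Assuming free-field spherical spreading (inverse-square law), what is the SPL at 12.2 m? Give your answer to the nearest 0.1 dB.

114.2 dB SPL

Inverse-square spreading gives ΔL = −20·log₁₀(d₂/d₁).
ΔL = −20·log₁₀(12.2/5.76) = -6.52 dB, so L₂ = 120.7 + (-6.52) = 114.2 dB SPL.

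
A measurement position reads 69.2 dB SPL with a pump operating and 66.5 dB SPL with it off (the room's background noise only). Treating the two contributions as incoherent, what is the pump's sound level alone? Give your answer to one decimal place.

65.9 dB SPL

Remove the background by subtracting linear intensities:
L_src = 10·log₁₀(10^(69.2/10) − 10^(66.5/10)) = 10·log₁₀(3851000) = 65.9 dB SPL.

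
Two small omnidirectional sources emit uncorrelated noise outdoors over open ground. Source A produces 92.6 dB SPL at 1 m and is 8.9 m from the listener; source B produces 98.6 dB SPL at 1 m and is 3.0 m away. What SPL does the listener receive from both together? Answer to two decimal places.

89.18 dB SPL

At the listener: L_A = 92.6 − 20·log₁₀(8.9) = 73.612 dB; L_B = 98.6 − 20·log₁₀(3.0) = 89.058 dB.
Combined: 10·log₁₀(10^(73.612/10)+10^(89.058/10)) = 89.18 dB SPL.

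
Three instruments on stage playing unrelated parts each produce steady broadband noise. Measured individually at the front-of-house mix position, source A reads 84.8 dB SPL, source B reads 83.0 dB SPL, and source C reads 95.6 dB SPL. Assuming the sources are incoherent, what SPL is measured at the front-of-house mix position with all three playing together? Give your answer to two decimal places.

Add the sources as powers (linear), then convert back to dB:
L_total = 10·log₁₀(10^(84.8/10) + 10^(83.0/10) + 10^(95.6/10)) = 10·log₁₀(4132000000) = 96.16 dB SPL.

96.16 dB SPL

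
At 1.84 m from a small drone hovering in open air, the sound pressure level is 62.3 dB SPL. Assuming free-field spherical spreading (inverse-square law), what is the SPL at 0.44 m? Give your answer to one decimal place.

74.7 dB SPL

Free-field point source: level drops by 20·log₁₀ of the distance ratio.
ΔL = −20·log₁₀(0.44/1.84) = 12.43 dB, so L₂ = 62.3 + (12.43) = 74.7 dB SPL.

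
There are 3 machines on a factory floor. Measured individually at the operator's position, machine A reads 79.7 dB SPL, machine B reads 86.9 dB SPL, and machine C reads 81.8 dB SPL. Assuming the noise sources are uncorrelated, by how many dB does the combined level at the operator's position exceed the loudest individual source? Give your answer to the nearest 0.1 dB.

1.8 dB

Uncorrelated sources add in intensity (power), not in dB.
L_total = 10·log₁₀(10^(79.7/10) + 10^(86.9/10) + 10^(81.8/10)) = 88.66 dB SPL.
Excess over the loudest (86.9 dB): 88.66 − 86.9 = 1.8 dB.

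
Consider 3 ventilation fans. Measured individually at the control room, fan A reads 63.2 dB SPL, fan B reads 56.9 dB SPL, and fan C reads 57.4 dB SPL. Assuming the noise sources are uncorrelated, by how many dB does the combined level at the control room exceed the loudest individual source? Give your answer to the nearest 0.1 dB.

1.8 dB

Add the sources as powers (linear), then convert back to dB:
L_total = 10·log₁₀(10^(63.2/10) + 10^(56.9/10) + 10^(57.4/10)) = 64.95 dB SPL.
Excess over the loudest (63.2 dB): 64.95 − 63.2 = 1.8 dB.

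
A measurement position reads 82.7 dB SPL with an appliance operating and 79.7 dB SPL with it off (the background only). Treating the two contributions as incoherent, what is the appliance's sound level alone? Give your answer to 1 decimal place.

Background correction is a power subtraction:
L_src = 10·log₁₀(10^(82.7/10) − 10^(79.7/10)) = 10·log₁₀(92880000) = 79.7 dB SPL.

79.7 dB SPL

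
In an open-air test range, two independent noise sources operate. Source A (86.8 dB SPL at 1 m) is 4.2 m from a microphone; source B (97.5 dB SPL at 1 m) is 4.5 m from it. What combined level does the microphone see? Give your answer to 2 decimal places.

84.84 dB SPL

At the listener: L_A = 86.8 − 20·log₁₀(4.2) = 74.335 dB; L_B = 97.5 − 20·log₁₀(4.5) = 84.436 dB.
Combined: 10·log₁₀(10^(74.335/10)+10^(84.436/10)) = 84.84 dB SPL.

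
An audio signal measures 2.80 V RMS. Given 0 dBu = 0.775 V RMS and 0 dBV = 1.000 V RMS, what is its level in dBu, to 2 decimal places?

+11.16 dBu

dBu = 20·log₁₀(V / 0.775 V).
20·log₁₀(2.80/0.775) = +11.16 dBu.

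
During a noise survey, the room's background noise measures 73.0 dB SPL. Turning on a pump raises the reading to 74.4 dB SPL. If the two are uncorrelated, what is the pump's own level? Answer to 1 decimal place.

68.8 dB SPL

Background correction is a power subtraction:
L_src = 10·log₁₀(10^(74.4/10) − 10^(73.0/10)) = 10·log₁₀(7590000) = 68.8 dB SPL.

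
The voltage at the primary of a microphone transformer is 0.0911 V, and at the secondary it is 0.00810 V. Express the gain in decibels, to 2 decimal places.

Voltage ratio → dB uses the 20·log₁₀ form:
20·log₁₀(0.00810/0.0911) = 20·log₁₀(0.08891) = -21.02 dB.

-21.02 dB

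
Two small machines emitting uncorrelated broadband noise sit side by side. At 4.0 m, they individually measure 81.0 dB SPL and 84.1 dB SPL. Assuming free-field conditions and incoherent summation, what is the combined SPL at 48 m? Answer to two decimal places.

64.25 dB SPL

Combined at 4.0 m: 10·log₁₀(10^(81.0/10)+10^(84.1/10)) = 85.831 dB SPL.
Then apply −20·log₁₀(48/4.0) = -21.584 dB → 64.25 dB SPL.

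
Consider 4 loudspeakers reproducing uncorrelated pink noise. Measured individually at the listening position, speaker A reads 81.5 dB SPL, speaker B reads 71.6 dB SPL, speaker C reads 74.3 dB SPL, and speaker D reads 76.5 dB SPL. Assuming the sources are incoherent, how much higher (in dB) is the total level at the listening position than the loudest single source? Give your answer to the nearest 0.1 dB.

Incoherent sources sum as intensities:
L_total = 10·log₁₀(10^(81.5/10) + 10^(71.6/10) + 10^(74.3/10) + 10^(76.5/10)) = 83.57 dB SPL.
Excess over the loudest (81.5 dB): 83.57 − 81.5 = 2.1 dB.

2.1 dB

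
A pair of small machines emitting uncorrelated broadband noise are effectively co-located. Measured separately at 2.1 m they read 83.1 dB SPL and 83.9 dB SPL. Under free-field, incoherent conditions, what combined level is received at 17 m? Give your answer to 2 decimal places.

Combined at 2.1 m: 10·log₁₀(10^(83.1/10)+10^(83.9/10)) = 86.529 dB SPL.
Then apply −20·log₁₀(17/2.1) = -18.165 dB → 68.36 dB SPL.

68.36 dB SPL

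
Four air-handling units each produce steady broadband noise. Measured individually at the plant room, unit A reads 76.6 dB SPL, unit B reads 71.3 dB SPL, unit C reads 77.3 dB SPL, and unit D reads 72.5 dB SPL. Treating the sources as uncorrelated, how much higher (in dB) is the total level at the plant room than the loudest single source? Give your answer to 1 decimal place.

3.9 dB

Incoherent sources sum as intensities:
L_total = 10·log₁₀(10^(76.6/10) + 10^(71.3/10) + 10^(77.3/10) + 10^(72.5/10)) = 81.16 dB SPL.
Excess over the loudest (77.3 dB): 81.16 − 77.3 = 3.9 dB.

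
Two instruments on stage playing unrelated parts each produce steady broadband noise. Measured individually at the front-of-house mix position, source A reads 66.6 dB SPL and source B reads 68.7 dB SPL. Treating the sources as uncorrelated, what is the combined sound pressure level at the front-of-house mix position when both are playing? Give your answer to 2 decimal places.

Incoherent sources sum as intensities:
L_total = 10·log₁₀(10^(66.6/10) + 10^(68.7/10)) = 10·log₁₀(11980000) = 70.79 dB SPL.

70.79 dB SPL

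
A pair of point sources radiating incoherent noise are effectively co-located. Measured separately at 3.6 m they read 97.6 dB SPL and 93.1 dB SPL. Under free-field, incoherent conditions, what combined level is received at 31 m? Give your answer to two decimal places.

Combined at 3.6 m: 10·log₁₀(10^(97.6/10)+10^(93.1/10)) = 98.919 dB SPL.
Then apply −20·log₁₀(31/3.6) = -18.701 dB → 80.22 dB SPL.

80.22 dB SPL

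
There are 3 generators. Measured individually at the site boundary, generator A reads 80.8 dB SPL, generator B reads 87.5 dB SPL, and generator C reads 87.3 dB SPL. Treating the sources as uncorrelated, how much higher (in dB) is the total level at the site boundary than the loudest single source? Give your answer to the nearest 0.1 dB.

Incoherent sources sum as intensities:
L_total = 10·log₁₀(10^(80.8/10) + 10^(87.5/10) + 10^(87.3/10)) = 90.86 dB SPL.
Excess over the loudest (87.5 dB): 90.86 − 87.5 = 3.4 dB.

3.4 dB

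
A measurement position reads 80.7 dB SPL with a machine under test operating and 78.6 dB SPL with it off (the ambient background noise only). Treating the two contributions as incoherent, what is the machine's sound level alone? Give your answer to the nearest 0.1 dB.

Background correction is a power subtraction:
L_src = 10·log₁₀(10^(80.7/10) − 10^(78.6/10)) = 10·log₁₀(45050000) = 76.5 dB SPL.

76.5 dB SPL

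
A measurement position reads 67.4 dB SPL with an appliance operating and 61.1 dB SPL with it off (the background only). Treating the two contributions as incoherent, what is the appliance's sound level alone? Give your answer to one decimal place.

66.2 dB SPL

Background correction is a power subtraction:
L_src = 10·log₁₀(10^(67.4/10) − 10^(61.1/10)) = 10·log₁₀(4207000) = 66.2 dB SPL.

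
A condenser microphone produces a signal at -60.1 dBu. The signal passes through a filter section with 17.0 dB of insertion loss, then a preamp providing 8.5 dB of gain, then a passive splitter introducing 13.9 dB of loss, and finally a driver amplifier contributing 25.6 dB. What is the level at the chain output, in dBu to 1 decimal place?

Gain stages sum in dB:
-60.1 − 17.0 + 8.5 − 13.9 + 25.6 = -56.9 dBu.

-56.9 dBu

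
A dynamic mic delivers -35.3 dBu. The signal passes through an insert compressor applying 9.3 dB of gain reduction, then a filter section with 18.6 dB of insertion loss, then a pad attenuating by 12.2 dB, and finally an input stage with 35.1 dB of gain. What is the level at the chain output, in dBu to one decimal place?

-40.3 dBu

In dB, series stages simply add:
-35.3 − 9.3 − 18.6 − 12.2 + 35.1 = -40.3 dBu.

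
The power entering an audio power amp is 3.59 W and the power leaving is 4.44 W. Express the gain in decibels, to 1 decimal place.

Power ratio → dB uses the 10·log₁₀ form:
10·log₁₀(4.44/3.59) = 10·log₁₀(1.237) = 0.9 dB.

0.9 dB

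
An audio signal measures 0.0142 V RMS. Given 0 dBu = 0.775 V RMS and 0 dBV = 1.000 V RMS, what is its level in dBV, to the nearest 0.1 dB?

dBV = 20·log₁₀(V / 1.000 V).
20·log₁₀(0.0142/1.000) = -37.0 dBV.

-37.0 dBV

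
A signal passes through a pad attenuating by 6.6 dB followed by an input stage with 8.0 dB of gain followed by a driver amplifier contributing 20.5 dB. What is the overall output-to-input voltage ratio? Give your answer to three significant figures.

12.4

Net gain = (−6.6) + 8.0 + 20.5 = 21.9 dB.
Voltage ratio = 10^(21.9/20) = 12.4.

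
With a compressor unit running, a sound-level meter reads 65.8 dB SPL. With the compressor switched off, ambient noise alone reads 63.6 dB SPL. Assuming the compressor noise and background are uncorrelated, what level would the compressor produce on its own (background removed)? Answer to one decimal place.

61.8 dB SPL

Background correction is a power subtraction:
L_src = 10·log₁₀(10^(65.8/10) − 10^(63.6/10)) = 10·log₁₀(1511000) = 61.8 dB SPL.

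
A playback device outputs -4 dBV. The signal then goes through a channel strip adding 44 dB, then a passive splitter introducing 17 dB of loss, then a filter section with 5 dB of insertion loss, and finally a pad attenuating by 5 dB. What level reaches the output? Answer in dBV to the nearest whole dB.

Gain stages sum in dB:
-4 + 44 − 17 − 5 − 5 = +13 dBV.

+13 dBV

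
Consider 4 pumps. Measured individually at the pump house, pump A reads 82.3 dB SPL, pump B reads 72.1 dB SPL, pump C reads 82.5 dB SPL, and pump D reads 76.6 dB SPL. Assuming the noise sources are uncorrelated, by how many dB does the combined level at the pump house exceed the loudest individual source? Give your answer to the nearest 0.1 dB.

Uncorrelated sources add in intensity (power), not in dB.
L_total = 10·log₁₀(10^(82.3/10) + 10^(72.1/10) + 10^(82.5/10) + 10^(76.6/10)) = 86.12 dB SPL.
Excess over the loudest (82.5 dB): 86.12 − 82.5 = 3.6 dB.

3.6 dB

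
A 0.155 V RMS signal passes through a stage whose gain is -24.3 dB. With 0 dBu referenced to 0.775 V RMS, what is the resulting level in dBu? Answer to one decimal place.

-38.3 dBu

Input level: 20·log₁₀(0.155/0.775) = -13.98 dBu.
Output: -13.98 − 24.3 = -38.3 dBu.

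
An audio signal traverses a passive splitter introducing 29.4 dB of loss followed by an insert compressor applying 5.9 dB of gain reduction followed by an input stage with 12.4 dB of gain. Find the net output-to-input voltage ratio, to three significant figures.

0.0716

Net gain = (−29.4) + (−5.9) + 12.4 = -22.9 dB.
Voltage ratio = 10^(-22.9/20) = 0.0716.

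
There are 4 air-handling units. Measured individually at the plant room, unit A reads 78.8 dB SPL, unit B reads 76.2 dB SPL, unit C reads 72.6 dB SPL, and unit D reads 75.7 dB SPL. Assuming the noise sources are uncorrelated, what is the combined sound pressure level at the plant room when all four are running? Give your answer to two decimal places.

Add the sources as powers (linear), then convert back to dB:
L_total = 10·log₁₀(10^(78.8/10) + 10^(76.2/10) + 10^(72.6/10) + 10^(75.7/10)) = 10·log₁₀(172900000) = 82.38 dB SPL.

82.38 dB SPL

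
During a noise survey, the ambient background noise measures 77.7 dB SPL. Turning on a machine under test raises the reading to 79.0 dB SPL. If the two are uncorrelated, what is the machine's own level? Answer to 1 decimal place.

Subtract intensities: L_src = 10·log₁₀(10^(L_total/10) − 10^(L_bg/10)).
L_src = 10·log₁₀(10^(79.0/10) − 10^(77.7/10)) = 10·log₁₀(20550000) = 73.1 dB SPL.

73.1 dB SPL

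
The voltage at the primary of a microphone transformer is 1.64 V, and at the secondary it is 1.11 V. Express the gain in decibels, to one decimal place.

-3.4 dB

Voltage ratio → dB uses the 20·log₁₀ form:
20·log₁₀(1.11/1.64) = 20·log₁₀(0.6768) = -3.4 dB.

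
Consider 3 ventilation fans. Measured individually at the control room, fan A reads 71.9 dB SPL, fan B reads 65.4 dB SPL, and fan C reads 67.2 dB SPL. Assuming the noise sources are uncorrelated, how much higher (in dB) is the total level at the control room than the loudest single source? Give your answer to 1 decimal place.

Add the sources as powers (linear), then convert back to dB:
L_total = 10·log₁₀(10^(71.9/10) + 10^(65.4/10) + 10^(67.2/10)) = 73.84 dB SPL.
Excess over the loudest (71.9 dB): 73.84 − 71.9 = 1.9 dB.

1.9 dB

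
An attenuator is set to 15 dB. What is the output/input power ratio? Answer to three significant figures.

Power ratio = 10^(dB/10).
10^(-15/10) = 10^(-1.500) = 0.0316.

0.0316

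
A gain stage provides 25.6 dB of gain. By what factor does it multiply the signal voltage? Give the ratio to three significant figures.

19.1

Voltage ratio = 10^(dB/20).
10^(25.6/20) = 10^(1.280) = 19.1.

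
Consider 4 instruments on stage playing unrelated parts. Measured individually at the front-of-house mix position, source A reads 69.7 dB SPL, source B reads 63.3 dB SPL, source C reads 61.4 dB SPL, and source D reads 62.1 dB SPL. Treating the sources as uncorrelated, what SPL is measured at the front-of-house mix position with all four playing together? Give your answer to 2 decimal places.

71.61 dB SPL

Add the sources as powers (linear), then convert back to dB:
L_total = 10·log₁₀(10^(69.7/10) + 10^(63.3/10) + 10^(61.4/10) + 10^(62.1/10)) = 10·log₁₀(14470000) = 71.61 dB SPL.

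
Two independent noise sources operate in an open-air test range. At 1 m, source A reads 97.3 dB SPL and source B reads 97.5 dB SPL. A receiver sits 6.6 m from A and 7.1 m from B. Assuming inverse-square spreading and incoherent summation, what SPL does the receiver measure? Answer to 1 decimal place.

83.7 dB SPL

At the listener: L_A = 97.3 − 20·log₁₀(6.6) = 80.91 dB; L_B = 97.5 − 20·log₁₀(7.1) = 80.47 dB.
Combined: 10·log₁₀(10^(80.91/10)+10^(80.47/10)) = 83.7 dB SPL.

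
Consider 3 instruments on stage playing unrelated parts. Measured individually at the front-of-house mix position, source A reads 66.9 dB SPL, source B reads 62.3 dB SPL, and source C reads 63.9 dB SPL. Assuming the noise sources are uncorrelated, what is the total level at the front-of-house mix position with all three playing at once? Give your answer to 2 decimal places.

Uncorrelated sources add in intensity (power), not in dB.
L_total = 10·log₁₀(10^(66.9/10) + 10^(62.3/10) + 10^(63.9/10)) = 10·log₁₀(9051000) = 69.57 dB SPL.

69.57 dB SPL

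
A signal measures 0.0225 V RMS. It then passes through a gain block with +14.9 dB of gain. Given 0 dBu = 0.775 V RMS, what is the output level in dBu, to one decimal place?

Input level: 20·log₁₀(0.0225/0.775) = -30.74 dBu.
Output: -30.74 + 14.9 = -15.8 dBu.

-15.8 dBu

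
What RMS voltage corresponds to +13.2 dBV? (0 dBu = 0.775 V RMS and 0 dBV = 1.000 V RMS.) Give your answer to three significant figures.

V = 1.000 V × 10^(+13.2/20).
= 1.000 × 4.571 = 4.57 V.

4.57 V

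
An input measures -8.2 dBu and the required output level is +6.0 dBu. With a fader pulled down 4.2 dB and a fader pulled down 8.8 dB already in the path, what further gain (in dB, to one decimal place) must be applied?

27.2 dB

The required make-up gain is the shortfall in the dB sum.
G = +6.0 − (-8.2) + 4.2 + 8.8 = 27.2 dB.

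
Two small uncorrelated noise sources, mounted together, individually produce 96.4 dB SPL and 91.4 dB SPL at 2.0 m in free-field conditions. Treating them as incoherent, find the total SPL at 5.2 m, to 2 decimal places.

Combined at 2.0 m: 10·log₁₀(10^(96.4/10)+10^(91.4/10)) = 97.593 dB SPL.
Then apply −20·log₁₀(5.2/2.0) = -8.299 dB → 89.29 dB SPL.

89.29 dB SPL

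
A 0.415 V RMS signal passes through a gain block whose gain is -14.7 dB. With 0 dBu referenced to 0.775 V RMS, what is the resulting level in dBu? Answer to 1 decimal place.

Input level: 20·log₁₀(0.415/0.775) = -5.43 dBu.
Output: -5.43 − 14.7 = -20.1 dBu.

-20.1 dBu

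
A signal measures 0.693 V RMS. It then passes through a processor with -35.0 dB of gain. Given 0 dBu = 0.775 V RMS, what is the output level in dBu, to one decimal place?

Input level: 20·log₁₀(0.693/0.775) = -0.97 dBu.
Output: -0.97 − 35.0 = -36.0 dBu.

-36.0 dBu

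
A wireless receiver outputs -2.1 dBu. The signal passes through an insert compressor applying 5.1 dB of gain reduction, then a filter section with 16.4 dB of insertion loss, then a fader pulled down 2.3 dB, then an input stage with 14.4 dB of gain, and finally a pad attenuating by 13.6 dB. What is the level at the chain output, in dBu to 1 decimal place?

Gain stages sum in dB:
-2.1 − 5.1 − 16.4 − 2.3 + 14.4 − 13.6 = -25.1 dBu.

-25.1 dBu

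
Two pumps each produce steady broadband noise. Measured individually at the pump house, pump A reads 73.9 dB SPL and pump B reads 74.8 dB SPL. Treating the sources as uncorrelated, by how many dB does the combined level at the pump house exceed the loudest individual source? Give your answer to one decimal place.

Uncorrelated sources add in intensity (power), not in dB.
L_total = 10·log₁₀(10^(73.9/10) + 10^(74.8/10)) = 77.38 dB SPL.
Excess over the loudest (74.8 dB): 77.38 − 74.8 = 2.6 dB.

2.6 dB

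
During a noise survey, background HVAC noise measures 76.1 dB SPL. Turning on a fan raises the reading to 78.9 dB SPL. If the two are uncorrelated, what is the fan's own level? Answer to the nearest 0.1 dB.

Background correction is a power subtraction:
L_src = 10·log₁₀(10^(78.9/10) − 10^(76.1/10)) = 10·log₁₀(36890000) = 75.7 dB SPL.

75.7 dB SPL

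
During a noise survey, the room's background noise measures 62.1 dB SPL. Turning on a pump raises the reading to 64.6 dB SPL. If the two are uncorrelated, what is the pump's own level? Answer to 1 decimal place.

Subtract intensities: L_src = 10·log₁₀(10^(L_total/10) − 10^(L_bg/10)).
L_src = 10·log₁₀(10^(64.6/10) − 10^(62.1/10)) = 10·log₁₀(1262000) = 61.0 dB SPL.

61.0 dB SPL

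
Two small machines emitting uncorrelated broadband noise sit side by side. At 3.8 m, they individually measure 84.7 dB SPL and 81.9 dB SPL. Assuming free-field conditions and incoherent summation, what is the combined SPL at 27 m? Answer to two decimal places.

Combined at 3.8 m: 10·log₁₀(10^(84.7/10)+10^(81.9/10)) = 86.532 dB SPL.
Then apply −20·log₁₀(27/3.8) = -17.032 dB → 69.50 dB SPL.

69.50 dB SPL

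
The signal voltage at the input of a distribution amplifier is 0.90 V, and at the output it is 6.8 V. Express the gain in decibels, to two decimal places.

17.57 dB

Voltage is an amplitude quantity, so gain = 20·log₁₀(V_out/V_in).
20·log₁₀(6.8/0.90) = 20·log₁₀(7.556) = 17.57 dB.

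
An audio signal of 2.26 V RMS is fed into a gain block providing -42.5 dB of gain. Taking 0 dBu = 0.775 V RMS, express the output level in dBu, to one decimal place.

Input level: 20·log₁₀(2.26/0.775) = 9.30 dBu.
Output: 9.30 − 42.5 = -33.2 dBu.

-33.2 dBu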